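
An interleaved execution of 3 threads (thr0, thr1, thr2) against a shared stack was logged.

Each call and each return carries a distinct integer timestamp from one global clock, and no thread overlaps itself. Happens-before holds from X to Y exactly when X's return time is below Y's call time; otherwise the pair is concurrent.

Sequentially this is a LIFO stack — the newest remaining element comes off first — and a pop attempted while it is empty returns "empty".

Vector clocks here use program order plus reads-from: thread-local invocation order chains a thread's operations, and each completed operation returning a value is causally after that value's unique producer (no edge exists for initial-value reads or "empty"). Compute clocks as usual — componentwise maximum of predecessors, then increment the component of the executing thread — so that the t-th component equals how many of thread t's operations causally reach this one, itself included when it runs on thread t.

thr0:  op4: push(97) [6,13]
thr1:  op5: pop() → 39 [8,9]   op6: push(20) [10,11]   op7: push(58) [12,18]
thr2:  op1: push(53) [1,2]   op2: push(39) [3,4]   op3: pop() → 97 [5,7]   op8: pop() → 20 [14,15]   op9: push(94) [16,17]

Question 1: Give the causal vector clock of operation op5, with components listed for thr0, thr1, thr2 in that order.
Answer: (0, 1, 2)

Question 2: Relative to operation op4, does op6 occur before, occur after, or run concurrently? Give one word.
Answer: concurrent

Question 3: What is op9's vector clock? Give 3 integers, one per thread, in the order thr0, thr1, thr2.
Answer: (1, 2, 5)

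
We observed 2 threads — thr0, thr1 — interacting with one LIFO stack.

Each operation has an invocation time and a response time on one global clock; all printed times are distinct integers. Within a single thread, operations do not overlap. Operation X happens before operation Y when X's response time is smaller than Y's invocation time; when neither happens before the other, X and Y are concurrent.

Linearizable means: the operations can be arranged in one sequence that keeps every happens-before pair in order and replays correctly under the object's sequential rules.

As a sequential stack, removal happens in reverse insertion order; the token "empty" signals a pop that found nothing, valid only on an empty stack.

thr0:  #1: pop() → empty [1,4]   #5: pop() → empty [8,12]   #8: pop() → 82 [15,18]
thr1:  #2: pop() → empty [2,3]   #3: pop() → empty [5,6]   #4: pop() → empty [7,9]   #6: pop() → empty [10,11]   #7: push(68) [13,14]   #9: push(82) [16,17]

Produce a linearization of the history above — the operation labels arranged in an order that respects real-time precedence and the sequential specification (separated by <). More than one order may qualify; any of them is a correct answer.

#1 < #2 < #3 < #4 < #5 < #6 < #7 < #9 < #8

after step 1 (#1 pop() → empty): stack <>
after step 2 (#2 pop() → empty): stack <>
after step 3 (#3 pop() → empty): stack <>
after step 4 (#4 pop() → empty): stack <>
after step 5 (#5 pop() → empty): stack <>
after step 6 (#6 pop() → empty): stack <>
after step 7 (#7 push(68)): stack <68>
after step 8 (#9 push(82)): stack <68,82>
after step 9 (#8 pop() → 82): stack <68>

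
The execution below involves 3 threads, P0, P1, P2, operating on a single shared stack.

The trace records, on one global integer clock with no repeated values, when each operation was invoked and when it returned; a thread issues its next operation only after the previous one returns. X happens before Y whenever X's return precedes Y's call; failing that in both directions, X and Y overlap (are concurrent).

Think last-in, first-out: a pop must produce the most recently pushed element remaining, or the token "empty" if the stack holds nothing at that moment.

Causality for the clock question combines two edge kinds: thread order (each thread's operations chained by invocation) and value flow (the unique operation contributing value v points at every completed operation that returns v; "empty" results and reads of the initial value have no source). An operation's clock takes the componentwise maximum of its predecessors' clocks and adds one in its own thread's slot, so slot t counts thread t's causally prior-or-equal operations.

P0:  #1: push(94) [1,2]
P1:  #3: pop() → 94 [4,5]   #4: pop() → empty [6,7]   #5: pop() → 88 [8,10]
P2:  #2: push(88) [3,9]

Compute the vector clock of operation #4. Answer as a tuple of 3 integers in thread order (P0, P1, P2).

(1, 2, 0)

#2 (invocation 3): nothing precedes it; P2's component alone gives (0, 0, 1)
#1 (invocation 1): nothing precedes it; P0's component alone gives (1, 0, 0)
merge at #3 (invoked 4): VC(#1)=(1, 0, 0), own-thread bump on P1 → (1, 1, 0)
merge at #4 (invoked 6): VC(#3)=(1, 1, 0), own-thread bump on P1 → (1, 2, 0)
merge at #5 (invoked 8): VC(#2)=(0, 0, 1), VC(#4)=(1, 2, 0), own-thread bump on P1 → (1, 3, 1)
target: VC(#4) = (1, 2, 0)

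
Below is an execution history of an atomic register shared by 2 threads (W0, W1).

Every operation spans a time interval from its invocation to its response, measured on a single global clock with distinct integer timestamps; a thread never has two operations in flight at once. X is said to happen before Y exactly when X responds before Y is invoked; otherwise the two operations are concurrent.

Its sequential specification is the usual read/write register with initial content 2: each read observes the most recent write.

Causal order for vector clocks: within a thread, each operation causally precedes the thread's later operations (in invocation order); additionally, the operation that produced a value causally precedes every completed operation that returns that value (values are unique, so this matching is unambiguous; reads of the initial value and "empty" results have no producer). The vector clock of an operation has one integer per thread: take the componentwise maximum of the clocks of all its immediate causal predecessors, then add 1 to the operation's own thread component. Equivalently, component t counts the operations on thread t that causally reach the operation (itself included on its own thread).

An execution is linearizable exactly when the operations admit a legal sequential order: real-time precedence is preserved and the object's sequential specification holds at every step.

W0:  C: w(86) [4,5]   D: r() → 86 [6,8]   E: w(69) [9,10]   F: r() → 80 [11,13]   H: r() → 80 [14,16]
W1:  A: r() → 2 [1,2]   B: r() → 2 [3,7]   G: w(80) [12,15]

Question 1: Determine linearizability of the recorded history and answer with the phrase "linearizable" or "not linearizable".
linearizable

witness order: A, B, C, D, E, G, F, H
step 1: A r() → 2 — value 2
step 2: B r() → 2 — value 2
step 3: C w(86) — value 86
step 4: D r() → 86 — value 86
step 5: E w(69) — value 69
step 6: G w(80) — value 80
step 7: F r() → 80 — value 80
step 8: H r() → 80 — value 80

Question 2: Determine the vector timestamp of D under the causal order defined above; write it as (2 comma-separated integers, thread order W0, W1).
Answer: (2, 0)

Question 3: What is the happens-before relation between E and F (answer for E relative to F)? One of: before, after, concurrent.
Answer: before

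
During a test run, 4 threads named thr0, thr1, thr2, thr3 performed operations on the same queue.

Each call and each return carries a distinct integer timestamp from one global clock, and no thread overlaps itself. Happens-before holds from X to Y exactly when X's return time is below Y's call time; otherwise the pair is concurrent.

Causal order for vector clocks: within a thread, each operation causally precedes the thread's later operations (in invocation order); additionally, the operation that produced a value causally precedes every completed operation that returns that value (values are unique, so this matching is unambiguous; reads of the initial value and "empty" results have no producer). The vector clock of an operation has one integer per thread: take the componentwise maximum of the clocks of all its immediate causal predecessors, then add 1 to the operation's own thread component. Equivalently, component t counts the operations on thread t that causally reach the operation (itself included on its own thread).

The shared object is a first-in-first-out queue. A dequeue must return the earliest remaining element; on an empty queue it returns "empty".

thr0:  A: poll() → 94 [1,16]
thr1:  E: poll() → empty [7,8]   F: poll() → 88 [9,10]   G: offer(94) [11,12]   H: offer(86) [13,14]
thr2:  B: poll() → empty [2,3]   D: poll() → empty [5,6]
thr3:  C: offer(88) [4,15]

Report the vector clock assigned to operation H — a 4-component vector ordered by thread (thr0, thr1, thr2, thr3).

(0, 4, 0, 1)

no predecessors for C (invoked 4): thr3 increments from zero → (0, 0, 0, 1)
no predecessors for B (invoked 2): thr2 increments from zero → (0, 0, 1, 0)
no predecessors for E (invoked 7): thr1 increments from zero → (0, 1, 0, 0)
D, invoked 5, takes VC(B)=(0, 0, 1, 0) under max, adds 1 for thr2 → (0, 0, 2, 0)
F, invoked 9, takes VC(C)=(0, 0, 0, 1), VC(E)=(0, 1, 0, 0) under max, adds 1 for thr1 → (0, 2, 0, 1)
G, invoked 11, takes VC(F)=(0, 2, 0, 1) under max, adds 1 for thr1 → (0, 3, 0, 1)
H, invoked 13, takes VC(G)=(0, 3, 0, 1) under max, adds 1 for thr1 → (0, 4, 0, 1)
A, invoked 1, takes VC(G)=(0, 3, 0, 1) under max, adds 1 for thr0 → (1, 3, 0, 1)
target: VC(H) = (0, 4, 0, 1)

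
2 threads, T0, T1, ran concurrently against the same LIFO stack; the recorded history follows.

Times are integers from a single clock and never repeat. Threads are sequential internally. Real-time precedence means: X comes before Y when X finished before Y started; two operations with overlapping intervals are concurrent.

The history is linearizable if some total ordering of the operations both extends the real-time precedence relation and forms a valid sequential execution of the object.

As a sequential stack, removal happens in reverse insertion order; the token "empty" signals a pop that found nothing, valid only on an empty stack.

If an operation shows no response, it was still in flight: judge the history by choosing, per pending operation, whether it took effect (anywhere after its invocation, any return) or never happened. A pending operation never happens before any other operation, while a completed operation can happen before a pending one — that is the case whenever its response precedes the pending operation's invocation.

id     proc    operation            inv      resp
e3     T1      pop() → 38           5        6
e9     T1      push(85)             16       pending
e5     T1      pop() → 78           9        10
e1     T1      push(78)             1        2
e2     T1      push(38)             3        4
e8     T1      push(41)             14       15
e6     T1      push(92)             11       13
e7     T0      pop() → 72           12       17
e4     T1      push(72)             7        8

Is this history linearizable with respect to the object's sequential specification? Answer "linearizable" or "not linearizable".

events 1..9 are fine; event 10 — the response of e5 at time 10 — makes the prefix non-linearizable
a single order respects real time; the 5 completed LIFO stack operations fail replay along it
take e1, e2, e3, e4, e5: step 5 already fails, because e5 pop() → 78 cannot occur there

not linearizable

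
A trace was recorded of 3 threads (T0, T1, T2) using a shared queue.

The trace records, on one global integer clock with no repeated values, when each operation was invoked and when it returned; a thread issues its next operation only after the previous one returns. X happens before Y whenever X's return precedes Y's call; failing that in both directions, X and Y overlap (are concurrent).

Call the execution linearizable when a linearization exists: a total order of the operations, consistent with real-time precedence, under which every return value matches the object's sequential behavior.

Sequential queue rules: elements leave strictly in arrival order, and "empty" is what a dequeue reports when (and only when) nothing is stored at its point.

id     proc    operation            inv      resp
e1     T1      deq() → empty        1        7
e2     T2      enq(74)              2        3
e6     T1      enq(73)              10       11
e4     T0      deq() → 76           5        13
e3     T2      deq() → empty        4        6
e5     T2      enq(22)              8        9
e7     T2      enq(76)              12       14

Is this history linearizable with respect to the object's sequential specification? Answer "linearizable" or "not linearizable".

not linearizable

the violation lands at event 13, e4's response at time 13: events 1..12 linearize, events 1..13 do not
6 completed operations, 14 real-time-consistent orders — every queue replay fails
no completion choice of the 1 pending operation (e7) rescues it — every subset was tried
one such order, e1, e2, e3, e4, e5, e6 (pending dropped), breaks at step 3 where e3 deq() → empty is illegal
one such order, e1, e2, e3, e5, e4, e6 (pending dropped), breaks at step 3 where e3 deq() → empty is illegal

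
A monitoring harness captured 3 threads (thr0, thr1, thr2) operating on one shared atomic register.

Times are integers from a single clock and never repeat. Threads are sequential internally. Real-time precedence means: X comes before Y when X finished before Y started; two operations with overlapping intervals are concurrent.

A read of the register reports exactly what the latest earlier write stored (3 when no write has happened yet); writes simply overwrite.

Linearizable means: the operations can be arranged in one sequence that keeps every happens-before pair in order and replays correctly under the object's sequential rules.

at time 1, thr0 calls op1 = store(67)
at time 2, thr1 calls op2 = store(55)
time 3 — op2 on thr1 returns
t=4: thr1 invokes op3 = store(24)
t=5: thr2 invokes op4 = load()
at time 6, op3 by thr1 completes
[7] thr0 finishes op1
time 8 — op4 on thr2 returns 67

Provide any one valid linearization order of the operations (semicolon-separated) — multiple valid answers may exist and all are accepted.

op2; op1; op4; op3

after step 1 (op2 store(55)): value 55
after step 2 (op1 store(67)): value 67
after step 3 (op4 load() → 67): value 67
after step 4 (op3 store(24)): value 24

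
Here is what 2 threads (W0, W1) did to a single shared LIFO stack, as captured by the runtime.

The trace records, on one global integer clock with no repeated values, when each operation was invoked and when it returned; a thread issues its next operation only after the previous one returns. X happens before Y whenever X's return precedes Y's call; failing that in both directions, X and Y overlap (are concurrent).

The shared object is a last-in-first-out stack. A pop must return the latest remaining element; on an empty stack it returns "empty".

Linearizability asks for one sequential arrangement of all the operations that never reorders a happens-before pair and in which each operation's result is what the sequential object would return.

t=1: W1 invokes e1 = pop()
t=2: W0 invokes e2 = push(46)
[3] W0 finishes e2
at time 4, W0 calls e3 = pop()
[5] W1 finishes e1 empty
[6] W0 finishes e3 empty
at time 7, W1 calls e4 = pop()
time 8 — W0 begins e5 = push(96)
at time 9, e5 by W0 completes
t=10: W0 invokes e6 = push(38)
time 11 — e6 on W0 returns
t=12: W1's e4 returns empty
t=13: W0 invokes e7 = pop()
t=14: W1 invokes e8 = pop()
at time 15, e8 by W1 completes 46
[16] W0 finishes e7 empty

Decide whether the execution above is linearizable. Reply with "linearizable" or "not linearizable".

cut after 5 events: linearizable; cut after 6 events (e3 responds, time 6): not linearizable
3 orders of the 3 completed LIFO stack ops respect real time; none is legal
one such order, e1, e2, e3, breaks at step 3 where e3 pop() → empty is illegal
one such order, e2, e1, e3, breaks at step 2 where e1 pop() → empty is illegal

not linearizable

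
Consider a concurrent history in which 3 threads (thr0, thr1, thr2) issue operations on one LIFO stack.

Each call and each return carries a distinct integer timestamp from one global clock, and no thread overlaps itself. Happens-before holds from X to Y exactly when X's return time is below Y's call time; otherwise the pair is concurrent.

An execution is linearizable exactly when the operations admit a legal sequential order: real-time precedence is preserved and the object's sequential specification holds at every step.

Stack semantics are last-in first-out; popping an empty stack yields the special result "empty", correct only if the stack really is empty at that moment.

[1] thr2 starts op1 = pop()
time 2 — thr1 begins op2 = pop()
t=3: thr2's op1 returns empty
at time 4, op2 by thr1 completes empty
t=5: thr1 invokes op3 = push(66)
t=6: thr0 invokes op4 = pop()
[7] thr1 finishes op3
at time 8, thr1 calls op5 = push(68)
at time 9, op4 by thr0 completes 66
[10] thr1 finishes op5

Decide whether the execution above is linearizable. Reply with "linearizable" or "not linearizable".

witness order: op1, op2, op3, op4, op5
step 1: op1 pop() → empty — stack <>
step 2: op2 pop() → empty — stack <>
step 3: op3 push(66) — stack <66>
step 4: op4 pop() → 66 — stack <>
step 5: op5 push(68) — stack <68>

linearizable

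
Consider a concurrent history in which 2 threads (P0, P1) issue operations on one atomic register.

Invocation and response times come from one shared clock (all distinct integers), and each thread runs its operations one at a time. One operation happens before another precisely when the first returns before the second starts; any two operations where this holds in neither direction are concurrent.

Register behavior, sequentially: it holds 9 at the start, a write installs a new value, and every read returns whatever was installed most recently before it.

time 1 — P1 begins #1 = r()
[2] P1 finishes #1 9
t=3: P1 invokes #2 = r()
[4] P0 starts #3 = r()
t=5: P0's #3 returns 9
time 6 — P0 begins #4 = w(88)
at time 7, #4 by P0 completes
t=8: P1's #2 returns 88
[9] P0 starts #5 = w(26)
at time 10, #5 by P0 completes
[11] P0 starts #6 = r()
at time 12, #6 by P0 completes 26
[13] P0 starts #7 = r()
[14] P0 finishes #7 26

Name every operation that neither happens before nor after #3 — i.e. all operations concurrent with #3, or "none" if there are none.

concurrent with #3 ([4,5]): every op whose interval crosses 4..5
#1 [1,2]: before
#2 [3,8]: concurrent
#4 [6,7]: after
#5 [9,10]: after
#6 [11,12]: after
#7 [13,14]: after

#2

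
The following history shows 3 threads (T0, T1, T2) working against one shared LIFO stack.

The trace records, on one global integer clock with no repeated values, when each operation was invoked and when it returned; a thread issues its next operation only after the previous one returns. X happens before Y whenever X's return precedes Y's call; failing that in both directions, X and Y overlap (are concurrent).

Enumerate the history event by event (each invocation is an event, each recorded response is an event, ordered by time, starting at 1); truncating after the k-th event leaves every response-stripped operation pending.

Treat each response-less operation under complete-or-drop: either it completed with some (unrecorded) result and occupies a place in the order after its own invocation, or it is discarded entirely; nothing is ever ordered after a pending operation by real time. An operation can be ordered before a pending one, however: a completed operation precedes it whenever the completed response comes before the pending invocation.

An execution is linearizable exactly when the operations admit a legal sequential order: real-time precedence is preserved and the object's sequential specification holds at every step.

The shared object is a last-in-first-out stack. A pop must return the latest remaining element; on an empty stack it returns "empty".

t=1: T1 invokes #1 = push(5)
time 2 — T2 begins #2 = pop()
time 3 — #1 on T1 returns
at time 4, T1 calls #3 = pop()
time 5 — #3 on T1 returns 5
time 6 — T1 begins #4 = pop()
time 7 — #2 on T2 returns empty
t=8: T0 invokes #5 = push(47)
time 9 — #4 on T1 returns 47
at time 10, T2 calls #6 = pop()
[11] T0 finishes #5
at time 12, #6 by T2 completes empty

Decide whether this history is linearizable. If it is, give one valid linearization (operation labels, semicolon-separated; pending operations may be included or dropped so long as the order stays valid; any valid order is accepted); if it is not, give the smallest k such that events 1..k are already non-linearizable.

after step 1 (#1 push(5)): stack <5>
after step 2 (#3 pop() → 5): stack <>
after step 3 (#2 pop() → empty): stack <>
after step 4 (#5 push(47)): stack <47>
after step 5 (#4 pop() → 47): stack <>
after step 6 (#6 pop() → empty): stack <>

linearizable — witness: #1; #3; #2; #5; #4; #6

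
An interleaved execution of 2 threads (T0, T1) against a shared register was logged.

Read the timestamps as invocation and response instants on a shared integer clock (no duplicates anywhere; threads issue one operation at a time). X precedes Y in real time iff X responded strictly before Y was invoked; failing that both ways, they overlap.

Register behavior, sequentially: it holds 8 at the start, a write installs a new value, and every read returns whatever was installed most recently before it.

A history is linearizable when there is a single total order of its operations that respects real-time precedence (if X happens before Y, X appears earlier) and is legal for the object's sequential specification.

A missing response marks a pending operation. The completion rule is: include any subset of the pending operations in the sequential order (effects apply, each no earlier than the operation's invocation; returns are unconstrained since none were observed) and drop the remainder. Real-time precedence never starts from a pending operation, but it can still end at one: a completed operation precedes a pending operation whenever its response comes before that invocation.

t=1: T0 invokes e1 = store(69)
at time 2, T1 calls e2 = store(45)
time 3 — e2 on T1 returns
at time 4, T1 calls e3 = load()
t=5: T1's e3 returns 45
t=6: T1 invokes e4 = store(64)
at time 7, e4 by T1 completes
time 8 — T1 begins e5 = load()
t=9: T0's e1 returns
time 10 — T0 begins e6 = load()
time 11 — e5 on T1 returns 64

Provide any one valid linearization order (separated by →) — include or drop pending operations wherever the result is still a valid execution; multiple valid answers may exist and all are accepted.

after step 1 (e1 store(69)): value 69
after step 2 (e2 store(45)): value 45
after step 3 (e3 load() → 45): value 45
after step 4 (e4 store(64)): value 64
after step 5 (e5 load() → 64): value 64

e1 → e2 → e3 → e4 → e5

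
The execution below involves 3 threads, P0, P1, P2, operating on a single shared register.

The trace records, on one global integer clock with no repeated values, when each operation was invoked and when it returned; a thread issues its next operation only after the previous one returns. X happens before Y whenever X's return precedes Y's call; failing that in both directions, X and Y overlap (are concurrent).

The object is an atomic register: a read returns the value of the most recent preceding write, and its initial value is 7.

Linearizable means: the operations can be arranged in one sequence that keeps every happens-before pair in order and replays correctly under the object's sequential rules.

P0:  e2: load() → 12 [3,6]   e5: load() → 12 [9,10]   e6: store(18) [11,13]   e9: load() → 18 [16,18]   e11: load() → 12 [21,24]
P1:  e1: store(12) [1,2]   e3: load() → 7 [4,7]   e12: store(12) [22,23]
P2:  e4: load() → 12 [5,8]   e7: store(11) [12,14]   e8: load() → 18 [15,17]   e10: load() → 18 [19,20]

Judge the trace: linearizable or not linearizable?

through event 6 a valid linearization exists; event 7 (e3 responding at time 7) ends that
the 3 completed operations admit 2 real-time orders; each fails the register replay
include/drop combinations of the 1 pending operation (e4) were all tried; none helps
e.g. e1, e2, e3 (pending dropped): illegal at step 3, since e3 load() → 7 cannot apply there
e.g. e1, e3, e2 (pending dropped): illegal at step 2, since e3 load() → 7 cannot apply there

not linearizable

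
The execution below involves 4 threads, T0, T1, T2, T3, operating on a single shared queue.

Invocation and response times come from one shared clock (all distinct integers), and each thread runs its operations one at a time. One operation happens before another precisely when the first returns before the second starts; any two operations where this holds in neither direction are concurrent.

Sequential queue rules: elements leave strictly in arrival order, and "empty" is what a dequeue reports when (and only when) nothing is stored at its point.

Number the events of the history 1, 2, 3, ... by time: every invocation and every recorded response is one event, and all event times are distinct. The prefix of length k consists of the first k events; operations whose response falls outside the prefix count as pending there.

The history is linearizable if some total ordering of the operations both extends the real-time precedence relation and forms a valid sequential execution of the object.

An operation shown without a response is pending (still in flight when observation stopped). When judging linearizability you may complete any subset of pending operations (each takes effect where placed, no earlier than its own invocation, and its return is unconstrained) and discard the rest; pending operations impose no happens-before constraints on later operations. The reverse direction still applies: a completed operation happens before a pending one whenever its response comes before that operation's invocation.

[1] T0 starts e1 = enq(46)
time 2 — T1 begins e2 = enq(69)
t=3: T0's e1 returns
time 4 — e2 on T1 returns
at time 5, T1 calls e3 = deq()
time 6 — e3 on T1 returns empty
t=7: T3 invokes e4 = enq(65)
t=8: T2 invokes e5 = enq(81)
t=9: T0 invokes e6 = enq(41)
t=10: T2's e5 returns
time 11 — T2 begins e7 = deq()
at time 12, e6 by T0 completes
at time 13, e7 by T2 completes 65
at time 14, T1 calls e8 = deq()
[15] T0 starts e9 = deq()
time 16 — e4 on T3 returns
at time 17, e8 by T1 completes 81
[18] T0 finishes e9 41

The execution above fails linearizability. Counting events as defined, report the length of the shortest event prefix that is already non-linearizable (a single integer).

6

events 1..5 are still linearizable — one witness is e1, e2:
after step 1 (e1 enq(46)): queue <46>
after step 2 (e2 enq(69)): queue <46,69>
event 6 — e3's response, time 6 — after it, nothing linearizes
one such order, e1, e2, e3, breaks at step 3 where e3 deq() → empty is illegal
one such order, e2, e1, e3, breaks at step 3 where e3 deq() → empty is illegal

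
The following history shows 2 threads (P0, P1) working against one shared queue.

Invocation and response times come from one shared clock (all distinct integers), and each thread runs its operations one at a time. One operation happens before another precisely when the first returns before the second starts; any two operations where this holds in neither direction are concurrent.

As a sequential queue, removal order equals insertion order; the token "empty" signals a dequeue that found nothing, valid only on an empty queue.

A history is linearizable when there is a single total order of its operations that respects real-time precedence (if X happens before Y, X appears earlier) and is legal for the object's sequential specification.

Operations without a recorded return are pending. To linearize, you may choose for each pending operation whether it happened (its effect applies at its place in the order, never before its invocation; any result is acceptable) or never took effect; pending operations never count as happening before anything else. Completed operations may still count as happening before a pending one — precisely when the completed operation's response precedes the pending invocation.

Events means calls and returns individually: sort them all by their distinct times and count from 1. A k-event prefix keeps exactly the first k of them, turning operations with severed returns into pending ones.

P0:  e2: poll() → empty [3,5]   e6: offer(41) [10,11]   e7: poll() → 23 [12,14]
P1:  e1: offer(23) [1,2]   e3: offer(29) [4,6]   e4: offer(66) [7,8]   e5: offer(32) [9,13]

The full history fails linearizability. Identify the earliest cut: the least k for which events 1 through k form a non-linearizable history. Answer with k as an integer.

5

events 1..4 are linearizable; a witness order is e1:
step 1: e1 offer(23) — queue <23>
event 5 — e2's response, time 5 — after it, nothing linearizes
include/drop combinations of the 1 pending operation (e3) were all tried; none helps
for example e1, e2 (pending dropped) fails at step 2: e2 poll() → empty is not legal there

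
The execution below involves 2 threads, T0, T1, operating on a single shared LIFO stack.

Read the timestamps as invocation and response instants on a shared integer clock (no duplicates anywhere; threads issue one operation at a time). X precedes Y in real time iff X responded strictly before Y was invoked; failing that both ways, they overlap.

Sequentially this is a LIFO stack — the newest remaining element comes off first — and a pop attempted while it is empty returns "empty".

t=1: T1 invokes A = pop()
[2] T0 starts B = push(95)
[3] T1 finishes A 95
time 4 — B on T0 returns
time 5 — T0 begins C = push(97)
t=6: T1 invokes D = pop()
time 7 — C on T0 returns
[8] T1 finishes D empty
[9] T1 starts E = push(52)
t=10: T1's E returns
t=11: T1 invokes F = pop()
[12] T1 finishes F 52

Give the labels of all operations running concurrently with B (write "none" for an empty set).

A

B runs from 2 to 4; window-overlapping ops are concurrent
A [1,3]: concurrent
C [5,7]: after
D [6,8]: after
E [9,10]: after
F [11,12]: after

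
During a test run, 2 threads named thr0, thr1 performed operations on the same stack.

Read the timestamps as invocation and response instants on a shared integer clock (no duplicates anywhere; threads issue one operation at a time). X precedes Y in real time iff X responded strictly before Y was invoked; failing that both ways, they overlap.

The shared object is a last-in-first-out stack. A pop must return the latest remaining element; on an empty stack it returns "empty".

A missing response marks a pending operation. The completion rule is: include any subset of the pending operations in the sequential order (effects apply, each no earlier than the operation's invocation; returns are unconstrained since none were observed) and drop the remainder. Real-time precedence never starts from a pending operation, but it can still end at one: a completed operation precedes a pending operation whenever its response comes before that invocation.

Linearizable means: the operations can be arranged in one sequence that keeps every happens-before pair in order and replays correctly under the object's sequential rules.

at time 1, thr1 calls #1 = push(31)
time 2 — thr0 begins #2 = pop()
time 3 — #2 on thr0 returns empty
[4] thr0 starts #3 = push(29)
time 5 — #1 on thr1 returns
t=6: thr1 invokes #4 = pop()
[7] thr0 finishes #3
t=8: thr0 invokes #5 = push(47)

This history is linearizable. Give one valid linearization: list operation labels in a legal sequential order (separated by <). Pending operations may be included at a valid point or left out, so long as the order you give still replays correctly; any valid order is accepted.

1. #2 pop() → empty, leaving stack <>
2. #1 push(31), leaving stack <31>
3. #3 push(29), leaving stack <31,29>

#2 < #1 < #3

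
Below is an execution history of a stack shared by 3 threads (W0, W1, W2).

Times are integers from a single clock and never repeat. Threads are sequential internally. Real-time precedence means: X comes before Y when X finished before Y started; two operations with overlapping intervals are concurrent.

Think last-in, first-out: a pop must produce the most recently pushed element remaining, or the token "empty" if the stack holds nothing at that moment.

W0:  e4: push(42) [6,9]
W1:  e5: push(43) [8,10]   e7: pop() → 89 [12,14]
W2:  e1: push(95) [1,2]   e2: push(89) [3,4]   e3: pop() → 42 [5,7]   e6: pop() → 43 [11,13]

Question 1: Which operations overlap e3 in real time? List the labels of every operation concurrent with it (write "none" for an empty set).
e4

e3 runs from 5 to 7; window-overlapping ops are concurrent
e1 [1,2]: before
e2 [3,4]: before
e4 [6,9]: concurrent
e5 [8,10]: after
e6 [11,13]: after
e7 [12,14]: after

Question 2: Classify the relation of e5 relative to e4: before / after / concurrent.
concurrent

e5 spans [8,10], e4 spans [6,9]
the intervals overlap in both directions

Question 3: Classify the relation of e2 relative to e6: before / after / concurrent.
before

e2 spans [3,4], e6 spans [11,13]
resp(e2)=4 < inv(e6)=11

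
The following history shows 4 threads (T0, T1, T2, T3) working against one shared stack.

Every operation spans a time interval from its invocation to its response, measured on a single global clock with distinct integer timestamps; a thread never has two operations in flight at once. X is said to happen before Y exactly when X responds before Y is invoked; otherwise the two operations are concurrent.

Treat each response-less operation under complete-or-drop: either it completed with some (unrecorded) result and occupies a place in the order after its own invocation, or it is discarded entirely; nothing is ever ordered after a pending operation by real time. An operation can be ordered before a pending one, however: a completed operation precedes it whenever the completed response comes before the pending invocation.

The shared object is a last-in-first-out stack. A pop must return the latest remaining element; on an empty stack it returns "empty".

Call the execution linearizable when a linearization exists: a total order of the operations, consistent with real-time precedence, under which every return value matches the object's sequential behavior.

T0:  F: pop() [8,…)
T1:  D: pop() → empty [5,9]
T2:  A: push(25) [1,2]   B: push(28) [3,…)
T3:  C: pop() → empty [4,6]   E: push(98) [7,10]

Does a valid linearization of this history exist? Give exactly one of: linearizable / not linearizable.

already the first 9 events (up to D's response at time 9) admit no linearization; the first 8 still do
real-time-consistent orders of the 3 completed operations: 2 — all fail the stack replay
include/drop combinations of the 3 pending operations (B, E, F) were all tried; none helps
one such order, A, C, D (pending dropped), breaks at step 2 where C pop() → empty is illegal
one such order, A, D, C (pending dropped), breaks at step 2 where D pop() → empty is illegal

not linearizable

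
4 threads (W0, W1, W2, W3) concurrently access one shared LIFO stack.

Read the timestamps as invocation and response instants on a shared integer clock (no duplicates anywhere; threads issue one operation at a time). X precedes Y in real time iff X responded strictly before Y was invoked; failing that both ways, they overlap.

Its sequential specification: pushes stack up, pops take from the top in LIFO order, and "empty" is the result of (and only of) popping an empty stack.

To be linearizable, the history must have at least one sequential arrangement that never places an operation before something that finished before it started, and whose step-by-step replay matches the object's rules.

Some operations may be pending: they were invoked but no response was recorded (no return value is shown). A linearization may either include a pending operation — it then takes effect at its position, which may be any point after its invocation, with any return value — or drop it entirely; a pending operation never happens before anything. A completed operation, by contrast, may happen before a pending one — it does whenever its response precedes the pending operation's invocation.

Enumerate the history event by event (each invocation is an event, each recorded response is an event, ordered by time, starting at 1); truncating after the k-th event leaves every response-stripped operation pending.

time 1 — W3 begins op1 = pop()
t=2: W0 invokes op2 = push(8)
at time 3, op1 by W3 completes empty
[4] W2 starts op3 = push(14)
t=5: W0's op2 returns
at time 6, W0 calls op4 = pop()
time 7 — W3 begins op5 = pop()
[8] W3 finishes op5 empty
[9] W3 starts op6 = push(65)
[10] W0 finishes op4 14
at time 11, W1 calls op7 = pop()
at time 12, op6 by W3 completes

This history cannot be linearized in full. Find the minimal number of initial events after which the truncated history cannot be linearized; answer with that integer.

10

events 1..9 are linearizable, e.g. via op1, op2, op4, op5:
1. op1 pop() → empty, leaving stack <>
2. op2 push(8), leaving stack <8>
3. op4 pop() (pending, included), leaving stack <>
4. op5 pop() → empty, leaving stack <>
adding event 10 (op4 responds at 10) leaves no legal real-time order
no escape via the 2 pending operations (op3, op6): every completion choice fails
e.g. op1, op2, op4, op5 (pending dropped): illegal at step 3, since op4 pop() → 14 cannot apply there
e.g. op1, op2, op5, op4 (pending dropped): illegal at step 3, since op5 pop() → empty cannot apply there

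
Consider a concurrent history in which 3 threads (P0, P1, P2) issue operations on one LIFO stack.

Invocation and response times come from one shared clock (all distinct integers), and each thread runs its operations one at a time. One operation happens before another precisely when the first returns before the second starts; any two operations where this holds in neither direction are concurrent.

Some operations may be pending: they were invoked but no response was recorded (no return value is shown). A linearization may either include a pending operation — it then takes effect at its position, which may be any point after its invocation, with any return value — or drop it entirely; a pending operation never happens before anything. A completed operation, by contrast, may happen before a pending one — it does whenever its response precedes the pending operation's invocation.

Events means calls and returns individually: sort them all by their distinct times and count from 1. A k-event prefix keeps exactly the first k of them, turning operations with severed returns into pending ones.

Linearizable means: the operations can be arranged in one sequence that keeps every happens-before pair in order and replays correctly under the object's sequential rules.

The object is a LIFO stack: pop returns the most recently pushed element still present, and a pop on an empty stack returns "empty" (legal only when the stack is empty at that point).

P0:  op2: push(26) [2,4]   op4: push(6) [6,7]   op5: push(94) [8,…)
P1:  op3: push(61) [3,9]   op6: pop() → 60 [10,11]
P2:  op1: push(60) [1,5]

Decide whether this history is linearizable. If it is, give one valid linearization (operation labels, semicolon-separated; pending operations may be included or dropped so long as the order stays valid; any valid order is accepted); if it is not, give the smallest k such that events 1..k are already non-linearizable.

cut after 10 events: linearizable; cut after 11 events (op6 responds, time 11): not linearizable
no legal order exists: 8 real-time-consistent candidates over 5 completed LIFO stack operations, all rejected
including or dropping the 1 pending operation (op5) in any combination fails
one such order, op1, op2, op3, op4, op6 (pending dropped), breaks at step 5 where op6 pop() → 60 is illegal
one such order, op1, op2, op4, op3, op6 (pending dropped), breaks at step 5 where op6 pop() → 60 is illegal

not linearizable — minimal violating prefix: 11 events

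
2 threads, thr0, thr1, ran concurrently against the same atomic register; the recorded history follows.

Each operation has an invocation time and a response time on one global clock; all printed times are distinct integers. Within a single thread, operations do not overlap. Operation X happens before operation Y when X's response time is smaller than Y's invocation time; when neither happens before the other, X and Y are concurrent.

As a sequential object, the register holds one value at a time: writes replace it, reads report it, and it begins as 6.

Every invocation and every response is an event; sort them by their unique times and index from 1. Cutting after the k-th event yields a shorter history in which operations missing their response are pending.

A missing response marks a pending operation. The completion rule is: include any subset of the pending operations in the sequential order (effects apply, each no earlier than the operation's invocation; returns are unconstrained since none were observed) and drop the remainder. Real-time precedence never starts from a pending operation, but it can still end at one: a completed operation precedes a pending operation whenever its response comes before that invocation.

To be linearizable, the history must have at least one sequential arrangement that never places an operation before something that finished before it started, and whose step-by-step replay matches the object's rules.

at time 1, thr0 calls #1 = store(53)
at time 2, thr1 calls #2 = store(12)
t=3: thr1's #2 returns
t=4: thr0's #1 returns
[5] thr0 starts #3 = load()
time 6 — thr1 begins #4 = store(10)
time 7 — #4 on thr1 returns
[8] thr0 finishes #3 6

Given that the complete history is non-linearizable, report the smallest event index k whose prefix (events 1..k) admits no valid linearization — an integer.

events 1..7 are linearizable, e.g. via #1, #2, #3, #4:
step 1: #1 store(53) — value 53
step 2: #2 store(12) — value 12
step 3: #3 load() (pending, included) — value 12
step 4: #4 store(10) — value 10
include event 8 — #3 responding at 8 — and every candidate order breaks
one such order, #1, #2, #3, #4, breaks at step 3 where #3 load() → 6 is illegal
one such order, #1, #2, #4, #3, breaks at step 4 where #3 load() → 6 is illegal

8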